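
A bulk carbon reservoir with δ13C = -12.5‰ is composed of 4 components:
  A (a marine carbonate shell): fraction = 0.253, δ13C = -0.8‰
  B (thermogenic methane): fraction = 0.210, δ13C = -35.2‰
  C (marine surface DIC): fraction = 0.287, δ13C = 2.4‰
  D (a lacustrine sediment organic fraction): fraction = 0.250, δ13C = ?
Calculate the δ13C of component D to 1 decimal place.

-22.4‰

Isotope mass balance: δ_bulk = Σ fᵢ·δᵢ.
-12.5 = 0.253×(-0.8) + 0.210×(-35.2) + 0.287×(2.4) + 0.250×δ_D
0.250·δ_D = -12.5 − (-6.906) = -5.594
δ_D = -5.594 / 0.250 = -22.38‰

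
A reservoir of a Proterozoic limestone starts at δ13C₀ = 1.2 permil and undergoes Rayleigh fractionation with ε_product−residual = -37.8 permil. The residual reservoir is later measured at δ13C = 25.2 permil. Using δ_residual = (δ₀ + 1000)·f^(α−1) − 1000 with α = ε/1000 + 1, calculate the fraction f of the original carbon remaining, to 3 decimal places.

α − 1 = ε/1000 = -0.0378
(δ_res + 1000)/(δ₀ + 1000) = (25.2 + 1000)/(1.2 + 1000) = 1025.2/1001.2 = 1.023971
f = 1.023971^(1/-0.0378) = exp(ln(1.023971)/-0.0378) = exp(0.02369/-0.0378)
f = exp(-0.6267) = 0.5344

0.534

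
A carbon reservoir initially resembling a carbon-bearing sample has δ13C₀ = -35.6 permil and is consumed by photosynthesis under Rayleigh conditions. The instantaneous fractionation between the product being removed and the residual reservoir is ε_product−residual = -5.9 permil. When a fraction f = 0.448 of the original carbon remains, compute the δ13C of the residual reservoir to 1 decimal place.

Rayleigh residual: δ_res = (δ₀ + 1000)·f^(α−1) − 1000
α = ε/1000 + 1 = 0.99410, so α − 1 = -0.00590
f^(α−1) = 0.448^(-0.00590) = 1.004749
δ_res = (-35.6 + 1000) × 1.004749 − 1000 = 968.980 − 1000 = -31.02 permil

-31.0 permil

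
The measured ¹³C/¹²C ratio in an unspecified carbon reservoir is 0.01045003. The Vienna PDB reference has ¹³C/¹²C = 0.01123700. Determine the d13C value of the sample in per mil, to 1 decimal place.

-70.0 per mil

d13C = (R_sample / R_standard − 1) × 1000
R_sample / R_standard = 0.01045003 / 0.01123700 = 0.929966
d13C = (0.929966 − 1) × 1000 = -70.03 per mil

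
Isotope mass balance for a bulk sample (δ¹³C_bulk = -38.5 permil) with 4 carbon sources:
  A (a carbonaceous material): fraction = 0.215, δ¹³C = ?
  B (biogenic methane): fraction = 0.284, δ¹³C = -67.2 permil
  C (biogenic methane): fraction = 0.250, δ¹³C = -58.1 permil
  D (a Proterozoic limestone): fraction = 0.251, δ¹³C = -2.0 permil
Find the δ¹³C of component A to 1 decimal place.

-20.4 permil

Isotope mass balance: δ_bulk = Σ fᵢ·δᵢ.
-38.5 = 0.215×δ_A + 0.284×(-67.2) + 0.250×(-58.1) + 0.251×(-2.0)
0.215·δ_A = -38.5 − (-34.112) = -4.388
δ_A = -4.388 / 0.215 = -20.41 permil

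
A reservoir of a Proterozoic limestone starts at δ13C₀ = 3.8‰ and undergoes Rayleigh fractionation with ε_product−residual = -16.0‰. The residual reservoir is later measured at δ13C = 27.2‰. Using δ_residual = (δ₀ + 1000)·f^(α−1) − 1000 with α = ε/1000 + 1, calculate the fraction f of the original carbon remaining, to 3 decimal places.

0.237

α − 1 = ε/1000 = -0.0160
(δ_res + 1000)/(δ₀ + 1000) = (27.2 + 1000)/(3.8 + 1000) = 1027.2/1003.8 = 1.023311
f = 1.023311^(1/-0.0160) = exp(ln(1.023311)/-0.0160) = exp(0.02304/-0.0160)
f = exp(-1.4402) = 0.2369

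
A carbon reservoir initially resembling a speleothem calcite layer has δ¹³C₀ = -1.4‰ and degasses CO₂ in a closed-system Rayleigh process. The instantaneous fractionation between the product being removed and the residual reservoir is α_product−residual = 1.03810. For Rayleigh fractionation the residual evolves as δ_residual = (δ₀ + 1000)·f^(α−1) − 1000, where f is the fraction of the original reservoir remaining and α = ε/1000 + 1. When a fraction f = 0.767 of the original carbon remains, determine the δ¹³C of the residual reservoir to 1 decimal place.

-11.4‰

Rayleigh residual: δ_res = (δ₀ + 1000)·f^(α−1) − 1000
α − 1 = 0.03810
f^(α−1) = 0.767^(0.03810) = 0.989944
δ_res = (-1.4 + 1000) × 0.989944 − 1000 = 988.558 − 1000 = -11.44‰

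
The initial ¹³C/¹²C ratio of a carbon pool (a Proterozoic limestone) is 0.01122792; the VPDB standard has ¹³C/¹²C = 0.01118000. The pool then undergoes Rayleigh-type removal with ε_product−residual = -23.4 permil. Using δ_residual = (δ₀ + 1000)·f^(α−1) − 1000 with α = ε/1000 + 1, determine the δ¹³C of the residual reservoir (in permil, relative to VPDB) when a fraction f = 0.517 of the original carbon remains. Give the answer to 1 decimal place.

19.9 permil

δ₀ = (0.01122792/0.01118000 − 1)×1000 = (1.004286 − 1)×1000 = 4.286 permil
α − 1 = ε/1000 = -0.0234
f^(α−1) = 0.517^(-0.0234) = 1.015557
δ_res = (4.286 + 1000) × 1.015557 − 1000 = 1019.910 − 1000 = 19.91 permil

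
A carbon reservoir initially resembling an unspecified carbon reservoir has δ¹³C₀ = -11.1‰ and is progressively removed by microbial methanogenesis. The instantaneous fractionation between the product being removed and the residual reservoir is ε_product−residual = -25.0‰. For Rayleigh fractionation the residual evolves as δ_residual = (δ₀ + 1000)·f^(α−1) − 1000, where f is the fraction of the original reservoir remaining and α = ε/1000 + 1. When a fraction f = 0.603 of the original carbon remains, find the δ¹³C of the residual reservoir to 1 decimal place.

Rayleigh residual: δ_res = (δ₀ + 1000)·f^(α−1) − 1000
α = ε/1000 + 1 = 0.97500, so α − 1 = -0.02500
f^(α−1) = 0.603^(-0.02500) = 1.012726
δ_res = (-11.1 + 1000) × 1.012726 − 1000 = 1001.485 − 1000 = 1.48‰

1.5‰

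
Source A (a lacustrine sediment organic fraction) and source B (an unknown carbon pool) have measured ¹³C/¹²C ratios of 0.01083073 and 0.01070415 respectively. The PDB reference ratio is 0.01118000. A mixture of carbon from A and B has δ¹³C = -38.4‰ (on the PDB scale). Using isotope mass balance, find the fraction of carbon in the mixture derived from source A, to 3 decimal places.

δ_A = (0.01083073/0.01118000 − 1)×1000 = (0.968759 − 1)×1000 = -31.241‰
δ_B = (0.01070415/0.01118000 − 1)×1000 = (0.957437 − 1)×1000 = -42.563‰
f_A = (δ_mix − δ_B)/(δ_A − δ_B) = (-38.4 − (-42.563))/(-31.241 − (-42.563))
f_A = 4.163 / 11.322 = 0.3677

0.368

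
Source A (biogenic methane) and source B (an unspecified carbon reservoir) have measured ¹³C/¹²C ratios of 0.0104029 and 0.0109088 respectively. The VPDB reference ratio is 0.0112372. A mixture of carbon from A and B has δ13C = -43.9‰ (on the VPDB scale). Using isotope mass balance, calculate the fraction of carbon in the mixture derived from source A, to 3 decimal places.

δ_A = (0.0104029/0.0112372 − 1)×1000 = (0.925756 − 1)×1000 = -74.244‰
δ_B = (0.0109088/0.0112372 − 1)×1000 = (0.970776 − 1)×1000 = -29.224‰
f_A = (δ_mix − δ_B)/(δ_A − δ_B) = (-43.9 − (-29.224))/(-74.244 − (-29.224))
f_A = -14.676 / -45.020 = 0.3260

0.326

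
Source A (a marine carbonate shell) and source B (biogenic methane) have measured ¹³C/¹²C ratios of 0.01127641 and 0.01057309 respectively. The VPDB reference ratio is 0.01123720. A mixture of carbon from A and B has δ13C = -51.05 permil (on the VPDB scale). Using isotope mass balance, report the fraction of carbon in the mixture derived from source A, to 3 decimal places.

0.129

δ_A = (0.01127641/0.01123720 − 1)×1000 = (1.003489 − 1)×1000 = 3.489 permil
δ_B = (0.01057309/0.01123720 − 1)×1000 = (0.940901 − 1)×1000 = -59.099 permil
f_A = (δ_mix − δ_B)/(δ_A − δ_B) = (-51.05 − (-59.099))/(3.489 − (-59.099))
f_A = 8.049 / 62.589 = 0.1286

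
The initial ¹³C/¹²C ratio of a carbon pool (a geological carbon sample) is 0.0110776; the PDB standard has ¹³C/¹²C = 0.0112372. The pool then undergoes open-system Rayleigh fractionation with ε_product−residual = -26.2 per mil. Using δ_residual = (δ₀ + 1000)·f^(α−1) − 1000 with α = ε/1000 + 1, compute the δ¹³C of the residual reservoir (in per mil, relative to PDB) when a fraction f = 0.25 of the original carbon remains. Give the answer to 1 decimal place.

22.3 per mil

δ₀ = (0.0110776/0.0112372 − 1)×1000 = (0.985797 − 1)×1000 = -14.203 per mil
α − 1 = ε/1000 = -0.0262
f^(α−1) = 0.25^(-0.0262) = 1.036989
δ_res = (-14.203 + 1000) × 1.036989 − 1000 = 1022.260 − 1000 = 22.26 per mil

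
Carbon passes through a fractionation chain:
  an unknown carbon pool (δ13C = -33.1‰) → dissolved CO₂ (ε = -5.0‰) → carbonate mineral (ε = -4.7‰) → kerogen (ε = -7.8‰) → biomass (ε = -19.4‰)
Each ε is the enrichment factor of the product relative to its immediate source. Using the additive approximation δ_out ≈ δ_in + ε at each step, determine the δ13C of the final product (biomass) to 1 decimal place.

step 1: δ ≈ -33.1 + (-5.0) = -38.1‰
step 2: δ ≈ -38.1 + (-4.7) = -42.8‰
step 3: δ ≈ -42.8 + (-7.8) = -50.6‰
step 4: δ ≈ -50.6 + (-19.4) = -70.0‰

-70.0‰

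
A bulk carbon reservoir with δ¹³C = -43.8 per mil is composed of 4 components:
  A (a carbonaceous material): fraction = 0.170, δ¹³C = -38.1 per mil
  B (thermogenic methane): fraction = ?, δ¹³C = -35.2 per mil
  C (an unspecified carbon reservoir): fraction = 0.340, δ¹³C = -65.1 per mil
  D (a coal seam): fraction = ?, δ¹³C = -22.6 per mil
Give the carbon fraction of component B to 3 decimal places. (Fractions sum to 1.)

Let f_B and f_D be the unknown fractions; fractions sum to 1 so f_B + f_D = 0.490.
Mass balance: Σ fᵢ·δᵢ = δ_bulk ⇒ f_B·(-35.2) + f_D·(-22.6) = -43.8 − (-28.611) = -15.189
Substitute f_D = 0.490 − f_B:
f_B·(-35.2 − -22.6) = -15.189 − 0.490×(-22.6) = -4.115
f_B = -4.115 / -12.6 = 0.3266

0.327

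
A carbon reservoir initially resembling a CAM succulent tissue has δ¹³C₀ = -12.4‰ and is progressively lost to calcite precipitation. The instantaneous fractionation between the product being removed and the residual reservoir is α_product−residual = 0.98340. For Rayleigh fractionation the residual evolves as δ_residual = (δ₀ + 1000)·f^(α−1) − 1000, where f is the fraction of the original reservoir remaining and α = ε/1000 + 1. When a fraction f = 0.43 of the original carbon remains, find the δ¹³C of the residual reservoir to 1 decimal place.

1.5‰

Rayleigh residual: δ_res = (δ₀ + 1000)·f^(α−1) − 1000
α − 1 = -0.01660
f^(α−1) = 0.43^(-0.01660) = 1.014109
δ_res = (-12.4 + 1000) × 1.014109 − 1000 = 1001.534 − 1000 = 1.53‰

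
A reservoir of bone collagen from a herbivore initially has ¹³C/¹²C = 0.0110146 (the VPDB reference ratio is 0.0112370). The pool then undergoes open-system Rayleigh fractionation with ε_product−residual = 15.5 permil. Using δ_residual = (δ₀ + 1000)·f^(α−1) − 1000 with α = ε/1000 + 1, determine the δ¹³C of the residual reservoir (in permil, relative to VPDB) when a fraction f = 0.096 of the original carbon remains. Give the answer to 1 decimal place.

-54.8 permil

δ₀ = (0.0110146/0.0112370 − 1)×1000 = (0.980208 − 1)×1000 = -19.792 permil
α − 1 = ε/1000 = 0.0155
f^(α−1) = 0.096^(0.0155) = 0.964329
δ_res = (-19.792 + 1000) × 0.964329 − 1000 = 945.243 − 1000 = -54.76 permil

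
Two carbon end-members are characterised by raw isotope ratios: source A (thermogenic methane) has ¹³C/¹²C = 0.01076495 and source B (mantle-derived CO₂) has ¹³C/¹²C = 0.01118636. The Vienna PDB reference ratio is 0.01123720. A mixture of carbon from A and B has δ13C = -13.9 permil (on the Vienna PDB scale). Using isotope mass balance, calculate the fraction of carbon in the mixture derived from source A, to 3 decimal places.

0.250

δ_A = (0.01076495/0.01123720 − 1)×1000 = (0.957974 − 1)×1000 = -42.026 permil
δ_B = (0.01118636/0.01123720 − 1)×1000 = (0.995476 − 1)×1000 = -4.524 permil
f_A = (δ_mix − δ_B)/(δ_A − δ_B) = (-13.9 − (-4.524))/(-42.026 − (-4.524))
f_A = -9.376 / -37.501 = 0.2500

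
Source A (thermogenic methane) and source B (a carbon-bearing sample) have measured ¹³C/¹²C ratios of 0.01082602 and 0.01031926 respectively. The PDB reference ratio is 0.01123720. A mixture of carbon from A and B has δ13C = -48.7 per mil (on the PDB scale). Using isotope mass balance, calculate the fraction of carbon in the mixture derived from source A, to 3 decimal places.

0.731

δ_A = (0.01082602/0.01123720 − 1)×1000 = (0.963409 − 1)×1000 = -36.591 per mil
δ_B = (0.01031926/0.01123720 − 1)×1000 = (0.918312 − 1)×1000 = -81.688 per mil
f_A = (δ_mix − δ_B)/(δ_A − δ_B) = (-48.7 − (-81.688))/(-36.591 − (-81.688))
f_A = 32.988 / 45.097 = 0.7315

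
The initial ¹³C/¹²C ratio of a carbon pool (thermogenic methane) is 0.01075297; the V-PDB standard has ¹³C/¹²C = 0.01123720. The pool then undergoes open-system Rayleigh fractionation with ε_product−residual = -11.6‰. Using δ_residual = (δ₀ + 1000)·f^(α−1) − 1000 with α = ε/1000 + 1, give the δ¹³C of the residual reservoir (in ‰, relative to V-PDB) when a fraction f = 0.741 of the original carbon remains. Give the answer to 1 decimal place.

-39.8‰

δ₀ = (0.01075297/0.01123720 − 1)×1000 = (0.956908 − 1)×1000 = -43.092‰
α − 1 = ε/1000 = -0.0116
f^(α−1) = 0.741^(-0.0116) = 1.003483
δ_res = (-43.092 + 1000) × 1.003483 − 1000 = 960.241 − 1000 = -39.76‰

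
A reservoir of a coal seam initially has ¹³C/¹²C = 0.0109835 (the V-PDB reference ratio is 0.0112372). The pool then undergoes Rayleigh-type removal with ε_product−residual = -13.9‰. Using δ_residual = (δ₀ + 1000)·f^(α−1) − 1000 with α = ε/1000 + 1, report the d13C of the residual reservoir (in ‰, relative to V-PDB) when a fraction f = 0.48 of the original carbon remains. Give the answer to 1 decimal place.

-12.6‰

δ₀ = (0.0109835/0.0112372 − 1)×1000 = (0.977423 − 1)×1000 = -22.577‰
α − 1 = ε/1000 = -0.0139
f^(α−1) = 0.48^(-0.0139) = 1.010254
δ_res = (-22.577 + 1000) × 1.010254 − 1000 = 987.446 − 1000 = -12.55‰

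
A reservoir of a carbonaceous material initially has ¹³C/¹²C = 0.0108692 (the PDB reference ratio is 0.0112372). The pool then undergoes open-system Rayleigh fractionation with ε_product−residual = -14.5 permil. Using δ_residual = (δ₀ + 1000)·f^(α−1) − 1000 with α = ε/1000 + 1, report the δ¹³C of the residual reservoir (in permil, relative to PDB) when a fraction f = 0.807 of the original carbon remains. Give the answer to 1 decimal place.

δ₀ = (0.0108692/0.0112372 − 1)×1000 = (0.967252 − 1)×1000 = -32.748 permil
α − 1 = ε/1000 = -0.0145
f^(α−1) = 0.807^(-0.0145) = 1.003114
δ_res = (-32.748 + 1000) × 1.003114 − 1000 = 970.264 − 1000 = -29.74 permil

-29.7 permil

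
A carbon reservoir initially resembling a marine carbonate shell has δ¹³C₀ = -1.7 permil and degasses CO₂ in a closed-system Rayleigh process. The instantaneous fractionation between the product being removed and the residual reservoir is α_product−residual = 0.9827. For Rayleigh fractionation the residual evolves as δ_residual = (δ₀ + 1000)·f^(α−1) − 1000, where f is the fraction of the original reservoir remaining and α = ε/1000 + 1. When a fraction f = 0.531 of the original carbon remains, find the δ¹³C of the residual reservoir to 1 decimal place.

Rayleigh residual: δ_res = (δ₀ + 1000)·f^(α−1) − 1000
α − 1 = -0.01730
f^(α−1) = 0.531^(-0.01730) = 1.011011
δ_res = (-1.7 + 1000) × 1.011011 − 1000 = 1009.292 − 1000 = 9.29 permil

9.3 permil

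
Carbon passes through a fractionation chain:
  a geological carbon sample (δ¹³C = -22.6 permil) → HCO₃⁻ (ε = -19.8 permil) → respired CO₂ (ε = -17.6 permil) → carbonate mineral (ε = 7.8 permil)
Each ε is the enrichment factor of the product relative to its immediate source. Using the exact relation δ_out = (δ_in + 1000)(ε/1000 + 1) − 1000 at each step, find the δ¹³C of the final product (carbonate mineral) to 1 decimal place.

step 1: δ = (-22.60 + 1000)·(-19.8/1000 + 1) − 1000 = -41.95 permil
step 2: δ = (-41.95 + 1000)·(-17.6/1000 + 1) − 1000 = -58.81 permil
step 3: δ = (-58.81 + 1000)·(7.8/1000 + 1) − 1000 = -51.47 permil

-51.5 permil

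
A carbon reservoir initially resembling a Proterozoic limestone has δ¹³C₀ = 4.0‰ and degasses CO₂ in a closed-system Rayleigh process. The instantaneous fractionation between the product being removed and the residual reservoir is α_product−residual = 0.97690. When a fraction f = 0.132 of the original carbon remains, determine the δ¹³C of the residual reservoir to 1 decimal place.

Rayleigh residual: δ_res = (δ₀ + 1000)·f^(α−1) − 1000
α − 1 = -0.02310
f^(α−1) = 0.132^(-0.02310) = 1.047888
δ_res = (4.0 + 1000) × 1.047888 − 1000 = 1052.079 − 1000 = 52.08‰

52.1‰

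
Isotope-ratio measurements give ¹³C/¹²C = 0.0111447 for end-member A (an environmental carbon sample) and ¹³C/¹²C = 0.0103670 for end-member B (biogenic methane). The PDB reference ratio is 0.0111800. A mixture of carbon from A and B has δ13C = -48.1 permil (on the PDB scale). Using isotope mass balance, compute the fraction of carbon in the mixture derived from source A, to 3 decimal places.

δ_A = (0.0111447/0.0111800 − 1)×1000 = (0.996843 − 1)×1000 = -3.157 permil
δ_B = (0.0103670/0.0111800 − 1)×1000 = (0.927281 − 1)×1000 = -72.719 permil
f_A = (δ_mix − δ_B)/(δ_A − δ_B) = (-48.1 − (-72.719))/(-3.157 − (-72.719))
f_A = 24.619 / 69.562 = 0.3539

0.354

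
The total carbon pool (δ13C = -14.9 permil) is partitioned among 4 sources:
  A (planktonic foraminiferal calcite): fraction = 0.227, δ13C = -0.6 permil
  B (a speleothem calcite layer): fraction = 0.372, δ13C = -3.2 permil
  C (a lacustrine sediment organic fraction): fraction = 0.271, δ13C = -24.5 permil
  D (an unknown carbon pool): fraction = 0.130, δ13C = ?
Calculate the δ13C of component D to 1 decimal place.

Isotope mass balance: δ_bulk = Σ fᵢ·δᵢ.
-14.9 = 0.227×(-0.6) + 0.372×(-3.2) + 0.271×(-24.5) + 0.130×δ_D
0.130·δ_D = -14.9 − (-7.966) = -6.934
δ_D = -6.934 / 0.130 = -53.34 permil

-53.3 permil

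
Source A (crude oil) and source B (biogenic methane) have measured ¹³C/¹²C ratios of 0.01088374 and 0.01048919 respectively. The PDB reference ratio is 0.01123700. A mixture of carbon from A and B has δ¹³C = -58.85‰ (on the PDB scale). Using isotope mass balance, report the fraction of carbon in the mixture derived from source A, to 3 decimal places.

δ_A = (0.01088374/0.01123700 − 1)×1000 = (0.968563 − 1)×1000 = -31.437‰
δ_B = (0.01048919/0.01123700 − 1)×1000 = (0.933451 − 1)×1000 = -66.549‰
f_A = (δ_mix − δ_B)/(δ_A − δ_B) = (-58.85 − (-66.549))/(-31.437 − (-66.549))
f_A = 7.699 / 35.112 = 0.2193

0.219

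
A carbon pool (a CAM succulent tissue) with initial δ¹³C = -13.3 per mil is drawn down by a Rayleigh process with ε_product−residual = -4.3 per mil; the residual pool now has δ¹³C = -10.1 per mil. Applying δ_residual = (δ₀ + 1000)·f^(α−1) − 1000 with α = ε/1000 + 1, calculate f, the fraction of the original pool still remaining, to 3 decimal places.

α − 1 = ε/1000 = -0.0043
(δ_res + 1000)/(δ₀ + 1000) = (-10.1 + 1000)/(-13.3 + 1000) = 989.9/986.7 = 1.003243
f = 1.003243^(1/-0.0043) = exp(ln(1.003243)/-0.0043) = exp(0.00324/-0.0043)
f = exp(-0.7530) = 0.4710

0.471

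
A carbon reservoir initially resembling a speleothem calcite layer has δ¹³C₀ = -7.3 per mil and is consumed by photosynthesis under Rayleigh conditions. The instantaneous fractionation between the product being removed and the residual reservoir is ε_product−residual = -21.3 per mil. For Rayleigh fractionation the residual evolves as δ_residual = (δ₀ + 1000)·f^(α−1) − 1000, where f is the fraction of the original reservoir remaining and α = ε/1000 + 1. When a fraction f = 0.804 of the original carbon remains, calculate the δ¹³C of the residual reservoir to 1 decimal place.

-2.7 per mil

Rayleigh residual: δ_res = (δ₀ + 1000)·f^(α−1) − 1000
α = ε/1000 + 1 = 0.97870, so α − 1 = -0.02130
f^(α−1) = 0.804^(-0.02130) = 1.004658
δ_res = (-7.3 + 1000) × 1.004658 − 1000 = 997.324 − 1000 = -2.68 per mil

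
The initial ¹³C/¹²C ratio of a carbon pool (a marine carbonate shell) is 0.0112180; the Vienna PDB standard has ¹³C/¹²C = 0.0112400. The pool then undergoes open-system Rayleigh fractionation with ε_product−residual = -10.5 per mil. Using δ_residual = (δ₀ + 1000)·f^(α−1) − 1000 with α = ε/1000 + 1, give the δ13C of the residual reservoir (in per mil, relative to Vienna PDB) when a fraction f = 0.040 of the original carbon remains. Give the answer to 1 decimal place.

δ₀ = (0.0112180/0.0112400 − 1)×1000 = (0.998043 − 1)×1000 = -1.957 per mil
α − 1 = ε/1000 = -0.0105
f^(α−1) = 0.040^(-0.0105) = 1.034376
δ_res = (-1.957 + 1000) × 1.034376 − 1000 = 1032.351 − 1000 = 32.35 per mil

32.4 per mil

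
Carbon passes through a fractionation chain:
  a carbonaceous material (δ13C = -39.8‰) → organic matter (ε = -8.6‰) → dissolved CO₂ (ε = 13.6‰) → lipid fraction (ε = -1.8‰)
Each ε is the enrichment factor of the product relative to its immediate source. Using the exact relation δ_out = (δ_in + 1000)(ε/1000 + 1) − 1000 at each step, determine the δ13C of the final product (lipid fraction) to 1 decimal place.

step 1: δ = (-39.80 + 1000)·(-8.6/1000 + 1) − 1000 = -48.06‰
step 2: δ = (-48.06 + 1000)·(13.6/1000 + 1) − 1000 = -35.11‰
step 3: δ = (-35.11 + 1000)·(-1.8/1000 + 1) − 1000 = -36.85‰

-36.8‰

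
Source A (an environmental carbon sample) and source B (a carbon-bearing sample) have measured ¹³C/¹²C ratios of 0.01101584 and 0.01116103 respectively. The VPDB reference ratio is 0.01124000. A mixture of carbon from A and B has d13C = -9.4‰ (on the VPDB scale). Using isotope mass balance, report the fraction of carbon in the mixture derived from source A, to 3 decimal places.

δ_A = (0.01101584/0.01124000 − 1)×1000 = (0.980057 − 1)×1000 = -19.943‰
δ_B = (0.01116103/0.01124000 − 1)×1000 = (0.992974 − 1)×1000 = -7.026‰
f_A = (δ_mix − δ_B)/(δ_A − δ_B) = (-9.4 − (-7.026))/(-19.943 − (-7.026))
f_A = -2.374 / -12.917 = 0.1838

0.184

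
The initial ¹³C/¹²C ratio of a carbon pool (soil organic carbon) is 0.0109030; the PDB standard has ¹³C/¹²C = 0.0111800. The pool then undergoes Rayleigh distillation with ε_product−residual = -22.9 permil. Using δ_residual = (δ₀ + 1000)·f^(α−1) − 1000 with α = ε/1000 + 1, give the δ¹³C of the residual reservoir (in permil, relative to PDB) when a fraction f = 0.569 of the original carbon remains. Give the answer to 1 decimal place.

-12.1 permil

δ₀ = (0.0109030/0.0111800 − 1)×1000 = (0.975224 − 1)×1000 = -24.776 permil
α − 1 = ε/1000 = -0.0229
f^(α−1) = 0.569^(-0.0229) = 1.012996
δ_res = (-24.776 + 1000) × 1.012996 − 1000 = 987.898 − 1000 = -12.10 permil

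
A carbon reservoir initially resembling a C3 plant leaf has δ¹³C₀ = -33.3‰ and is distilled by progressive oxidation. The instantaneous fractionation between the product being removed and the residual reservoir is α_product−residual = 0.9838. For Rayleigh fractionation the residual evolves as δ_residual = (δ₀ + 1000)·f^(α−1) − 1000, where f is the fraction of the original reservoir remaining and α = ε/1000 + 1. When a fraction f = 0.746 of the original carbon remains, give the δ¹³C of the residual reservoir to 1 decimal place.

Rayleigh residual: δ_res = (δ₀ + 1000)·f^(α−1) − 1000
α − 1 = -0.01620
f^(α−1) = 0.746^(-0.01620) = 1.004758
δ_res = (-33.3 + 1000) × 1.004758 − 1000 = 971.300 − 1000 = -28.70‰

-28.7‰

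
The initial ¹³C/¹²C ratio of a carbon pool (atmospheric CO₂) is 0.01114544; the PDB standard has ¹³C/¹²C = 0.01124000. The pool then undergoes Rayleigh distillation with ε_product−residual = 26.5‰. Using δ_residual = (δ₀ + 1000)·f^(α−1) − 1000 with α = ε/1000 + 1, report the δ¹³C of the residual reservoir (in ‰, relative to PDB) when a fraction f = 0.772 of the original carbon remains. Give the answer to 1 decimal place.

-15.2‰

δ₀ = (0.01114544/0.01124000 − 1)×1000 = (0.991587 − 1)×1000 = -8.413‰
α − 1 = ε/1000 = 0.0265
f^(α−1) = 0.772^(0.0265) = 0.993166
δ_res = (-8.413 + 1000) × 0.993166 − 1000 = 984.811 − 1000 = -15.19‰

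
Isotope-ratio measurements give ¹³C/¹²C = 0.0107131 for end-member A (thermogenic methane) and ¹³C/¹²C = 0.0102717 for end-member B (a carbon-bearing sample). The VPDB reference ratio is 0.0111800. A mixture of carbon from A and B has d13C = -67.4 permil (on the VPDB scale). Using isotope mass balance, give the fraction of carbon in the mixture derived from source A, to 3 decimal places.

0.351

δ_A = (0.0107131/0.0111800 − 1)×1000 = (0.958238 − 1)×1000 = -41.762 permil
δ_B = (0.0102717/0.0111800 − 1)×1000 = (0.918757 − 1)×1000 = -81.243 permil
f_A = (δ_mix − δ_B)/(δ_A − δ_B) = (-67.4 − (-81.243))/(-41.762 − (-81.243))
f_A = 13.843 / 39.481 = 0.3506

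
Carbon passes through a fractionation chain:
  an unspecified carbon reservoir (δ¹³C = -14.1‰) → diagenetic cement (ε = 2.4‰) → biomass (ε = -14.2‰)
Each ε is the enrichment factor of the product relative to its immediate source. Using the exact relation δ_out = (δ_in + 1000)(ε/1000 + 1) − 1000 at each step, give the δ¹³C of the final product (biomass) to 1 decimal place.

-25.8‰

step 1: δ = (-14.10 + 1000)·(2.4/1000 + 1) − 1000 = -11.73‰
step 2: δ = (-11.73 + 1000)·(-14.2/1000 + 1) − 1000 = -25.77‰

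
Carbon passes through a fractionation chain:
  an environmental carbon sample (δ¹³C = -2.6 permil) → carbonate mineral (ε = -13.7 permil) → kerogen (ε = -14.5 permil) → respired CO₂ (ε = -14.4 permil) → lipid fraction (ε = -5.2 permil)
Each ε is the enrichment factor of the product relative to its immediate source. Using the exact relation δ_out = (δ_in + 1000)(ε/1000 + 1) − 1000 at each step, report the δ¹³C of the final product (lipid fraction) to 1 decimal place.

-49.5 permil

step 1: δ = (-2.60 + 1000)·(-13.7/1000 + 1) − 1000 = -16.26 permil
step 2: δ = (-16.26 + 1000)·(-14.5/1000 + 1) − 1000 = -30.53 permil
step 3: δ = (-30.53 + 1000)·(-14.4/1000 + 1) − 1000 = -44.49 permil
step 4: δ = (-44.49 + 1000)·(-5.2/1000 + 1) − 1000 = -49.46 permil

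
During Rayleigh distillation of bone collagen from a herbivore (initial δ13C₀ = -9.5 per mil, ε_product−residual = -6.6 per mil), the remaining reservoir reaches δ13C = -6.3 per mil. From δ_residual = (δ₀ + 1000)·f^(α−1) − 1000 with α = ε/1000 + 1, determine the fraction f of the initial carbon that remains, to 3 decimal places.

0.613

α − 1 = ε/1000 = -0.0066
(δ_res + 1000)/(δ₀ + 1000) = (-6.3 + 1000)/(-9.5 + 1000) = 993.7/990.5 = 1.003231
f = 1.003231^(1/-0.0066) = exp(ln(1.003231)/-0.0066) = exp(0.00323/-0.0066)
f = exp(-0.4887) = 0.6134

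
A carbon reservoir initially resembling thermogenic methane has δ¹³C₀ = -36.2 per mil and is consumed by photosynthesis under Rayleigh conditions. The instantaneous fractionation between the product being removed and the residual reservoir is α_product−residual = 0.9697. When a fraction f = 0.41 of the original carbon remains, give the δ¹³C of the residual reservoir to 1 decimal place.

Rayleigh residual: δ_res = (δ₀ + 1000)·f^(α−1) − 1000
α − 1 = -0.03030
f^(α−1) = 0.41^(-0.03030) = 1.027384
δ_res = (-36.2 + 1000) × 1.027384 − 1000 = 990.192 − 1000 = -9.81 per mil

-9.8 per mil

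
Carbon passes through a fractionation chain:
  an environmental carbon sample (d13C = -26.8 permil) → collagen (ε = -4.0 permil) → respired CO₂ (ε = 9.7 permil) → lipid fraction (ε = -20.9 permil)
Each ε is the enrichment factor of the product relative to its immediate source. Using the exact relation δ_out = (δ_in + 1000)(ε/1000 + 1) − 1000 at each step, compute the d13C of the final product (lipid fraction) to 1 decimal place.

step 1: δ = (-26.80 + 1000)·(-4.0/1000 + 1) − 1000 = -30.69 permil
step 2: δ = (-30.69 + 1000)·(9.7/1000 + 1) − 1000 = -21.29 permil
step 3: δ = (-21.29 + 1000)·(-20.9/1000 + 1) − 1000 = -41.75 permil

-41.7 permil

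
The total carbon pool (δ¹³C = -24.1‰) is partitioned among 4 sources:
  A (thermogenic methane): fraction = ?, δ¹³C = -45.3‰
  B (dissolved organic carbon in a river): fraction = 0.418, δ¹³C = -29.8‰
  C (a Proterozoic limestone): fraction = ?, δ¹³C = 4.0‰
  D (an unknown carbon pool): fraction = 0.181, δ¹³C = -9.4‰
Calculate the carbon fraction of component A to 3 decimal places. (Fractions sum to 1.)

Let f_A and f_C be the unknown fractions; fractions sum to 1 so f_A + f_C = 0.401.
Mass balance: Σ fᵢ·δᵢ = δ_bulk ⇒ f_A·(-45.3) + f_C·(4.0) = -24.1 − (-14.158) = -9.942
Substitute f_C = 0.401 − f_A:
f_A·(-45.3 − 4.0) = -9.942 − 0.401×(4.0) = -11.546
f_A = -11.546 / -49.3 = 0.2342

0.234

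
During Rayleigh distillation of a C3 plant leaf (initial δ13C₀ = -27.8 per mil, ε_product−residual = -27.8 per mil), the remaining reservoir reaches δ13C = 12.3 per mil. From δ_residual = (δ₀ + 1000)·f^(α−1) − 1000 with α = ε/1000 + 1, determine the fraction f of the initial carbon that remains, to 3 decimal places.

α − 1 = ε/1000 = -0.0278
(δ_res + 1000)/(δ₀ + 1000) = (12.3 + 1000)/(-27.8 + 1000) = 1012.3/972.2 = 1.041247
f = 1.041247^(1/-0.0278) = exp(ln(1.041247)/-0.0278) = exp(0.04042/-0.0278)
f = exp(-1.4539) = 0.2337

0.234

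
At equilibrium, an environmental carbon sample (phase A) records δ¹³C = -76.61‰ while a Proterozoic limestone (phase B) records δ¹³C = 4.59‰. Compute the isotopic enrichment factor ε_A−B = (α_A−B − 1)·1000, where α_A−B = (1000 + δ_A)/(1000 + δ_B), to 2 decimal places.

-80.83‰

α_A−B = (1000 + -76.61) / (1000 + 4.59) = 923.39 / 1004.59 = 0.919171
ε_A−B = (0.919171 − 1) × 1000 = -80.829‰
(The approximation ε ≈ δ_A − δ_B would give -81.20‰.)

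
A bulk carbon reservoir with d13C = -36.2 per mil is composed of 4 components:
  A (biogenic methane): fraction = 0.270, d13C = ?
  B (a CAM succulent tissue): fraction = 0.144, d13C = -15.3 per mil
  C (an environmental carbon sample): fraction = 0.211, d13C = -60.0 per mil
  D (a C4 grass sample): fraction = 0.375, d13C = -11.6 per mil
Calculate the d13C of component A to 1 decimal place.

Isotope mass balance: δ_bulk = Σ fᵢ·δᵢ.
-36.2 = 0.270×δ_A + 0.144×(-15.3) + 0.211×(-60.0) + 0.375×(-11.6)
0.270·δ_A = -36.2 − (-19.213) = -16.987
δ_A = -16.987 / 0.270 = -62.91 per mil

-62.9 per mil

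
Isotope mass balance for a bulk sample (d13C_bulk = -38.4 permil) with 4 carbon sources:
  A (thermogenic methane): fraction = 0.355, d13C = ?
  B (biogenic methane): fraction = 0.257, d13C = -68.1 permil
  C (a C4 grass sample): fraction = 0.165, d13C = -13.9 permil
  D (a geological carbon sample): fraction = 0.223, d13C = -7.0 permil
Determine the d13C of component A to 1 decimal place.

Isotope mass balance: δ_bulk = Σ fᵢ·δᵢ.
-38.4 = 0.355×δ_A + 0.257×(-68.1) + 0.165×(-13.9) + 0.223×(-7.0)
0.355·δ_A = -38.4 − (-21.356) = -17.044
δ_A = -17.044 / 0.355 = -48.01 permil

-48.0 permil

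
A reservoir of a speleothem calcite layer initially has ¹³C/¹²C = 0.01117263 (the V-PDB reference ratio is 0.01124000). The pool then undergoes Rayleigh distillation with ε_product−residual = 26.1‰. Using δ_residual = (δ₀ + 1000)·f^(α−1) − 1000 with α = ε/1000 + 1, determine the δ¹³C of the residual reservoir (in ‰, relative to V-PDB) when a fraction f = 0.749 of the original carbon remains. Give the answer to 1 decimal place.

-13.5‰

δ₀ = (0.01117263/0.01124000 − 1)×1000 = (0.994006 − 1)×1000 = -5.994‰
α − 1 = ε/1000 = 0.0261
f^(α−1) = 0.749^(0.0261) = 0.992485
δ_res = (-5.994 + 1000) × 0.992485 − 1000 = 986.536 − 1000 = -13.46‰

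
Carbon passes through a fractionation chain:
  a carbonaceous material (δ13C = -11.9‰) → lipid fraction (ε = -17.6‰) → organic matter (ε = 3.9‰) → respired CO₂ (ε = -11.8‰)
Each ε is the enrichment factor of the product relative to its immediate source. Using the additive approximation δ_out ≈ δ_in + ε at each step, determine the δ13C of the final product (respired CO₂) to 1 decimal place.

step 1: δ ≈ -11.9 + (-17.6) = -29.5‰
step 2: δ ≈ -29.5 + (3.9) = -25.6‰
step 3: δ ≈ -25.6 + (-11.8) = -37.4‰

-37.4‰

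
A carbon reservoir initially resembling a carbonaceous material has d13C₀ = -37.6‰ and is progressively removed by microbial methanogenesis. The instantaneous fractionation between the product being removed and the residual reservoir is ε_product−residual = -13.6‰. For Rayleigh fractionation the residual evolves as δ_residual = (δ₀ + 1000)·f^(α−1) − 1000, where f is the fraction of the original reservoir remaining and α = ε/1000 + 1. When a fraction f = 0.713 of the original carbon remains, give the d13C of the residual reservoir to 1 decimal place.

-33.2‰

Rayleigh residual: δ_res = (δ₀ + 1000)·f^(α−1) − 1000
α = ε/1000 + 1 = 0.98640, so α − 1 = -0.01360
f^(α−1) = 0.713^(-0.01360) = 1.004611
δ_res = (-37.6 + 1000) × 1.004611 − 1000 = 966.838 − 1000 = -33.16‰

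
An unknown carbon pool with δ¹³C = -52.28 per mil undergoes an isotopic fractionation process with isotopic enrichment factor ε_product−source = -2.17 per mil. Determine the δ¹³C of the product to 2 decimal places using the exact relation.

Exactly, δ_product = (δ_source + 1000)·(ε/1000 + 1) − 1000.
δ_product = (-52.28 + 1000) × (-2.17/1000 + 1) − 1000
δ_product = -54.337 per mil

-54.34 per mil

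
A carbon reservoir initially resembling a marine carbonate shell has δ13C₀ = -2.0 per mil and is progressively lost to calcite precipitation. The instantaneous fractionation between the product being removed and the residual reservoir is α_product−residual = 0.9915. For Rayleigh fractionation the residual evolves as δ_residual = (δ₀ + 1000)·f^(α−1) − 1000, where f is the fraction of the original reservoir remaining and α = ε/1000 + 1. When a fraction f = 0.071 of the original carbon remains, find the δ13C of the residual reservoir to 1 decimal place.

Rayleigh residual: δ_res = (δ₀ + 1000)·f^(α−1) − 1000
α − 1 = -0.00850
f^(α−1) = 0.071^(-0.00850) = 1.022738
δ_res = (-2.0 + 1000) × 1.022738 − 1000 = 1020.692 − 1000 = 20.69 per mil

20.7 per mil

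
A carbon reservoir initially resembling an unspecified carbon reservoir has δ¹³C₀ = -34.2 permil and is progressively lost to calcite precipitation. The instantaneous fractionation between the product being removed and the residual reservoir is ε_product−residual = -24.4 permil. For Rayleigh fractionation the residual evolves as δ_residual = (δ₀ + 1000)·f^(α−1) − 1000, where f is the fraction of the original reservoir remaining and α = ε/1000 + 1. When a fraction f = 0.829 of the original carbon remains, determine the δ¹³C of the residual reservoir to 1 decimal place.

-29.8 permil

Rayleigh residual: δ_res = (δ₀ + 1000)·f^(α−1) − 1000
α = ε/1000 + 1 = 0.97560, so α − 1 = -0.02440
f^(α−1) = 0.829^(-0.02440) = 1.004586
δ_res = (-34.2 + 1000) × 1.004586 − 1000 = 970.229 − 1000 = -29.77 permil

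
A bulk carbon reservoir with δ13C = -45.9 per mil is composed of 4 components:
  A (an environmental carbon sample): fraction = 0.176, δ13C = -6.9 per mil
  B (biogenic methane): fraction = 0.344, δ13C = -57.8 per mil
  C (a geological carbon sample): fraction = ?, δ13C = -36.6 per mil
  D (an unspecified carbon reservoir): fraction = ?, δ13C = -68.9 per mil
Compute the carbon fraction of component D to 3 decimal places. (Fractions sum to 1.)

Let f_D and f_C be the unknown fractions; fractions sum to 1 so f_D + f_C = 0.480.
Mass balance: Σ fᵢ·δᵢ = δ_bulk ⇒ f_D·(-68.9) + f_C·(-36.6) = -45.9 − (-21.098) = -24.802
Substitute f_C = 0.480 − f_D:
f_D·(-68.9 − -36.6) = -24.802 − 0.480×(-36.6) = -7.234
f_D = -7.234 / -32.3 = 0.2240

0.224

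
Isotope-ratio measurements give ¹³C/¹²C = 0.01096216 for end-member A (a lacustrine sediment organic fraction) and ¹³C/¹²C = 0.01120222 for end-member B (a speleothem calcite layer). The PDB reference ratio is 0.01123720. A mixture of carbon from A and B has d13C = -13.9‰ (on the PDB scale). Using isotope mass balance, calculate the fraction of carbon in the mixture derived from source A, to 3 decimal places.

0.505

δ_A = (0.01096216/0.01123720 − 1)×1000 = (0.975524 − 1)×1000 = -24.476‰
δ_B = (0.01120222/0.01123720 − 1)×1000 = (0.996887 − 1)×1000 = -3.113‰
f_A = (δ_mix − δ_B)/(δ_A − δ_B) = (-13.9 − (-3.113))/(-24.476 − (-3.113))
f_A = -10.787 / -21.363 = 0.5049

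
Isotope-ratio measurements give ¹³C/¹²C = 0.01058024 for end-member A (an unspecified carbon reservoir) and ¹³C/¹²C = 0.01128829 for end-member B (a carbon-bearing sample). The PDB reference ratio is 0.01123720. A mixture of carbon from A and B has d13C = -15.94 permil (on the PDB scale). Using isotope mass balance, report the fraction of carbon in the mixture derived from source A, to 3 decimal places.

0.325

δ_A = (0.01058024/0.01123720 − 1)×1000 = (0.941537 − 1)×1000 = -58.463 permil
δ_B = (0.01128829/0.01123720 − 1)×1000 = (1.004547 − 1)×1000 = 4.547 permil
f_A = (δ_mix − δ_B)/(δ_A − δ_B) = (-15.94 − (4.547))/(-58.463 − (4.547))
f_A = -20.487 / -63.009 = 0.3251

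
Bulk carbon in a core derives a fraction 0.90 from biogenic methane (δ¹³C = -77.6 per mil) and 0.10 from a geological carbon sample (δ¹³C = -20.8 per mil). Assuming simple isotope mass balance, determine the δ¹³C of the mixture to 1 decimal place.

-71.9 per mil

δ_mix = f_A·δ_A + f_B·δ_B
δ_mix = 0.90 × (-77.6) + 0.10 × (-20.8)
δ_mix = -69.84 + -2.08 = -71.92 per mil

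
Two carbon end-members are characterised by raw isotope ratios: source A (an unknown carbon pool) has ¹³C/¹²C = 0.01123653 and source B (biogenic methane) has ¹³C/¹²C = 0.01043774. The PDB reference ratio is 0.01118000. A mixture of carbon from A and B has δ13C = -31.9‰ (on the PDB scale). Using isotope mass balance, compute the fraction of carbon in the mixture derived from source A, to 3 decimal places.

0.483

δ_A = (0.01123653/0.01118000 − 1)×1000 = (1.005056 − 1)×1000 = 5.056‰
δ_B = (0.01043774/0.01118000 − 1)×1000 = (0.933608 − 1)×1000 = -66.392‰
f_A = (δ_mix − δ_B)/(δ_A − δ_B) = (-31.9 − (-66.392))/(5.056 − (-66.392))
f_A = 34.492 / 71.448 = 0.4828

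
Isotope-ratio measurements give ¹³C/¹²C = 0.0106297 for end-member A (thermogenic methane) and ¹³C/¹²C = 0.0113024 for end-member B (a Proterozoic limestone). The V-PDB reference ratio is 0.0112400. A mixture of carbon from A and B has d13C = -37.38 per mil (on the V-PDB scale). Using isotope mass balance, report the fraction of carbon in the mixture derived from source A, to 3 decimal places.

0.717

δ_A = (0.0106297/0.0112400 − 1)×1000 = (0.945703 − 1)×1000 = -54.297 per mil
δ_B = (0.0113024/0.0112400 − 1)×1000 = (1.005552 − 1)×1000 = 5.552 per mil
f_A = (δ_mix − δ_B)/(δ_A − δ_B) = (-37.38 − (5.552))/(-54.297 − (5.552))
f_A = -42.932 / -59.849 = 0.7173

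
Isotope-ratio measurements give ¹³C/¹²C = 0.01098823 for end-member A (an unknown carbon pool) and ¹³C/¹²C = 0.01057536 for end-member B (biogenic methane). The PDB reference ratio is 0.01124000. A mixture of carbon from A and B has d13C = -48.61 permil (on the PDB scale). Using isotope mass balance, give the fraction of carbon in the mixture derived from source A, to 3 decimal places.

δ_A = (0.01098823/0.01124000 − 1)×1000 = (0.977601 − 1)×1000 = -22.399 permil
δ_B = (0.01057536/0.01124000 − 1)×1000 = (0.940868 − 1)×1000 = -59.132 permil
f_A = (δ_mix − δ_B)/(δ_A − δ_B) = (-48.61 − (-59.132))/(-22.399 − (-59.132))
f_A = 10.522 / 36.732 = 0.2864

0.286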